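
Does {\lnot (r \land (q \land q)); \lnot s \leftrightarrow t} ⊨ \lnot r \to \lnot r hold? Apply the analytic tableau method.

Initial set: {\lnot (r \land (q \land q)); (\lnot s \leftrightarrow t); \lnot (\lnot r \to \lnot r)}.
\lnot (\lnot r \to \lnot r): α-rule — add \lnot r, \lnot \lnot r.
× closes — contains both r and \lnot r.
All 1 branch closes.
Every branch closed, so the premises entail the conclusion.

Yes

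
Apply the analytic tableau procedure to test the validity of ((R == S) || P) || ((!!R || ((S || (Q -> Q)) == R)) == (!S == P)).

Assume the negation and expand:
Initial set: {!(((R == S) || P) || ((!!R || ((S || (Q -> Q)) == R)) == (!S == P)))}.
!(((R == S) || P) || ((!!R || ((S || (Q -> Q)) == R)) == (!S == P))): α-rule — add !((R == S) || P), !((!!R || ((S || (Q -> Q)) == R)) == (!S == P)).
!((R == S) || P): α-rule — add !(R == S), !P.
!((!!R || ((S || (Q -> Q)) == R)) == (!S == P)): β-rule — branch into (!!R || ((S || (Q -> Q)) == R)), !(!S == P)  //  !(!!R || ((S || (Q -> Q)) == R)), (!S == P).
  branch 1 (add (!!R || ((S || (Q -> Q)) == R)), !(!S == P)):
    !(R == S): β-rule — branch into R, !S  //  !R, S.
      branch 1.1 (add R, !S):
        (!!R || ((S || (Q -> Q)) == R)): β-rule — branch into !!R  //  ((S || (Q -> Q)) == R).
          branch 1.1.1 (add !!R):
            !!R: drop double negation, giving R.
            !(!S == P): β-rule — branch into !S, !P  //  !!S, P.
              branch 1.1.1.1 (add !S, !P):
                ○ open, literals {P=0, R=1, S=0}.
              branch 1.1.1.2 (add !!S, P):
                × closes — contains both S and !S.
          branch 1.1.2 (add ((S || (Q -> Q)) == R)):
            !(!S == P): β-rule — branch into !S, !P  //  !!S, P.
              branch 1.1.2.1 (add !S, !P):
                ((S || (Q -> Q)) == R): β-rule — branch into (S || (Q -> Q)), R  //  !(S || (Q -> Q)), !R.
                  branch 1.1.2.1.1 (add (S || (Q -> Q)), R):
                    (S || (Q -> Q)): β-rule — branch into S  //  (Q -> Q).
                      branch 1.1.2.1.1.1 (add S):
                        × closes — contains both S and !S.
                      branch 1.1.2.1.1.2 (add (Q -> Q)):
                        (Q -> Q): β-rule — branch into !Q  //  Q.
                          branch 1.1.2.1.1.2.1 (add !Q):
                            ○ open, literals {P=0, Q=0, R=1, S=0}.
                          branch 1.1.2.1.1.2.2 (add Q):
                            ○ open, literals {P=0, Q=1, R=1, S=0}.
                  branch 1.1.2.1.2 (add !(S || (Q -> Q)), !R):
                    × closes — contains both R and !R.
              branch 1.1.2.2 (add !!S, P):
                × closes — contains both S and !S.
      branch 1.2 (add !R, S):
        (!!R || ((S || (Q -> Q)) == R)): β-rule — branch into !!R  //  ((S || (Q -> Q)) == R).
          branch 1.2.1 (add !!R):
            !!R: drop double negation, giving R.
            × closes — contains both R and !R.
          branch 1.2.2 (add ((S || (Q -> Q)) == R)):
            !(!S == P): β-rule — branch into !S, !P  //  !!S, P.
              branch 1.2.2.1 (add !S, !P):
                × closes — contains both S and !S.
              branch 1.2.2.2 (add !!S, P):
                × closes — contains both P and !P.
  branch 2 (add !(!!R || ((S || (Q -> Q)) == R)), (!S == P)):
    !(!!R || ((S || (Q -> Q)) == R)): α-rule — add !!!R, !((S || (Q -> Q)) == R).
    !!!R: drop double negation, giving !R.
    !(R == S): β-rule — branch into R, !S  //  !R, S.
      branch 2.1 (add R, !S):
        × closes — contains both R and !R.
      branch 2.2 (add !R, S):
        (!S == P): β-rule — branch into !S, P  //  !!S, !P.
          branch 2.2.1 (add !S, P):
            × closes — contains both S and !S.
          branch 2.2.2 (add !!S, !P):
            !((S || (Q -> Q)) == R): β-rule — branch into (S || (Q -> Q)), !R  //  !(S || (Q -> Q)), R.
              branch 2.2.2.1 (add (S || (Q -> Q)), !R):
                (S || (Q -> Q)): β-rule — branch into S  //  (Q -> Q).
                  branch 2.2.2.1.1 (add S):
                    ○ open, literals {P=0, R=0, S=1}.
                  branch 2.2.2.1.2 (add (Q -> Q)):
                    (Q -> Q): β-rule — branch into !Q  //  Q.
                      branch 2.2.2.1.2.1 (add !Q):
                        ○ open, literals {P=0, Q=0, R=0, S=1}.
                      branch 2.2.2.1.2.2 (add Q):
                        ○ open, literals {P=0, Q=1, R=0, S=1}.
              branch 2.2.2.2 (add !(S || (Q -> Q)), R):
                × closes — contains both R and !R.
10 branches closed, 6 open.
An open branch gives a countermodel: P=0, R=1, S=0 (unmentioned atoms arbitrary); under it the original formula is false.

Not valid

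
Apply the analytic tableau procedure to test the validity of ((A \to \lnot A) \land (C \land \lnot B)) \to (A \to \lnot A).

Assume the negation and expand:
Initial set: {\lnot (((A \to \lnot A) \land (C \land \lnot B)) \to (A \to \lnot A))}.
\lnot (((A \to \lnot A) \land (C \land \lnot B)) \to (A \to \lnot A)): α-rule — add ((A \to \lnot A) \land (C \land \lnot B)), \lnot (A \to \lnot A).
((A \to \lnot A) \land (C \land \lnot B)): α-rule — add (A \to \lnot A), (C \land \lnot B).
\lnot (A \to \lnot A): α-rule — add A, \lnot \lnot A.
(C \land \lnot B): α-rule — add C, \lnot B.
(A \to \lnot A): β-rule — branch into \lnot A  //  \lnot A.
  branch 1 (add \lnot A):
    × closes — contains both A and \lnot A.
  branch 2 (add \lnot A):
    × closes — contains both A and \lnot A.
All 2 branches close.
Every branch closed, so the negation is unsatisfiable and the formula is valid.

Valid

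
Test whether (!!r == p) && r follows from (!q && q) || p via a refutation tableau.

No

Initial set: {((!q && q) || p); !((!!r == p) && r)}.
((!q && q) || p): β-rule — branch into (!q && q)  //  p.
  branch 1 (add (!q && q)):
    (!q && q): α-rule — add !q, q.
    × closes — contains both q and !q.
  branch 2 (add p):
    !((!!r == p) && r): β-rule — branch into !(!!r == p)  //  !r.
      branch 2.1 (add !(!!r == p)):
        !(!!r == p): β-rule — branch into !!r, !p  //  !!!r, p.
          branch 2.1.1 (add !!r, !p):
            × closes — contains both p and !p.
          branch 2.1.2 (add !!!r, p):
            !!!r: drop double negation, giving !r.
            ○ open, literals {p=T, r=F}.
      branch 2.2 (add !r):
        ○ open, literals {p=T, r=F}.
2 branches closed, 2 open.
An open branch gives a countermodel: p=T, r=F (unmentioned atoms arbitrary); the premises hold there but the conclusion fails.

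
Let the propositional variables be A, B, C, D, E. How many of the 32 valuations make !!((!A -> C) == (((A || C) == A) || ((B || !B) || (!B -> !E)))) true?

24

Initial set: {T !!((!A -> C) == (((A || C) == A) || ((B || !B) || (!B -> !E))))}.
T !!((!A -> C) == (((A || C) == A) || ((B || !B) || (!B -> !E)))): drop double negation, giving T ((!A -> C) == (((A || C) == A) || ((B || !B) || (!B -> !E)))).
T ((!A -> C) == (((A || C) == A) || ((B || !B) || (!B -> !E)))): β-rule — branch into T (!A -> C), T (((A || C) == A) || ((B || !B) || (!B -> !E)))  //  F (!A -> C), F (((A || C) == A) || ((B || !B) || (!B -> !E))).
  branch 1 (add T (!A -> C), T (((A || C) == A) || ((B || !B) || (!B -> !E)))):
    T (!A -> C): β-rule — branch into F !A  //  T C.
      branch 1.1 (add F !A):
        T (((A || C) == A) || ((B || !B) || (!B -> !E))): β-rule — branch into T ((A || C) == A)  //  T ((B || !B) || (!B -> !E)).
          branch 1.1.1 (add T ((A || C) == A)):
            T ((A || C) == A): β-rule — branch into T (A || C), T A  //  F (A || C), F A.
              branch 1.1.1.1 (add T (A || C), T A):
                T (A || C): β-rule — branch into T A  //  T C.
                  branch 1.1.1.1.1 (add T A):
                    ○ open, literals {A=true}.
                  branch 1.1.1.1.2 (add T C):
                    ○ open, literals {A=true, C=true}.
              branch 1.1.1.2 (add F (A || C), F A):
                × closes — contains both A and !A.
          branch 1.1.2 (add T ((B || !B) || (!B -> !E))):
            T ((B || !B) || (!B -> !E)): β-rule — branch into T (B || !B)  //  T (!B -> !E).
              branch 1.1.2.1 (add T (B || !B)):
                T (B || !B): β-rule — branch into T B  //  T !B.
                  branch 1.1.2.1.1 (add T B):
                    ○ open, literals {A=true, B=true}.
                  branch 1.1.2.1.2 (add T !B):
                    ○ open, literals {A=true, B=false}.
              branch 1.1.2.2 (add T (!B -> !E)):
                T (!B -> !E): β-rule — branch into F !B  //  T !E.
                  branch 1.1.2.2.1 (add F !B):
                    ○ open, literals {A=true, B=true}.
                  branch 1.1.2.2.2 (add T !E):
                    ○ open, literals {A=true, E=false}.
      branch 1.2 (add T C):
        T (((A || C) == A) || ((B || !B) || (!B -> !E))): β-rule — branch into T ((A || C) == A)  //  T ((B || !B) || (!B -> !E)).
          branch 1.2.1 (add T ((A || C) == A)):
            T ((A || C) == A): β-rule — branch into T (A || C), T A  //  F (A || C), F A.
              branch 1.2.1.1 (add T (A || C), T A):
                T (A || C): β-rule — branch into T A  //  T C.
                  branch 1.2.1.1.1 (add T A):
                    ○ open, literals {A=true, C=true}.
                  branch 1.2.1.1.2 (add T C):
                    ○ open, literals {A=true, C=true}.
              branch 1.2.1.2 (add F (A || C), F A):
                F (A || C): α-rule — add F A, F C.
                × closes — contains both C and !C.
          branch 1.2.2 (add T ((B || !B) || (!B -> !E))):
            T ((B || !B) || (!B -> !E)): β-rule — branch into T (B || !B)  //  T (!B -> !E).
              branch 1.2.2.1 (add T (B || !B)):
                T (B || !B): β-rule — branch into T B  //  T !B.
                  branch 1.2.2.1.1 (add T B):
                    ○ open, literals {B=true, C=true}.
                  branch 1.2.2.1.2 (add T !B):
                    ○ open, literals {B=false, C=true}.
              branch 1.2.2.2 (add T (!B -> !E)):
                T (!B -> !E): β-rule — branch into F !B  //  T !E.
                  branch 1.2.2.2.1 (add F !B):
                    ○ open, literals {B=true, C=true}.
                  branch 1.2.2.2.2 (add T !E):
                    ○ open, literals {C=true, E=false}.
  branch 2 (add F (!A -> C), F (((A || C) == A) || ((B || !B) || (!B -> !E)))):
    F (!A -> C): α-rule — add T !A, F C.
    F (((A || C) == A) || ((B || !B) || (!B -> !E))): α-rule — add F ((A || C) == A), F ((B || !B) || (!B -> !E)).
    F ((B || !B) || (!B -> !E)): α-rule — add F (B || !B), F (!B -> !E).
    F (B || !B): α-rule — add F B, F !B.
    × closes — contains both B and !B.
3 branches closed, 12 open.
Each open branch fixes some atoms; the unmentioned ones are free. Counting distinct full assignments: branch {A=true} (B, C, D, E) contributes 16 new; branch {A=true, C=true} (B, D, E) contributes 0 new; branch {A=true, B=true} (C, D, E) contributes 0 new; branch {A=true, B=false} (C, D, E) contributes 0 new; branch {A=true, B=true} (C, D, E) contributes 0 new; branch {A=true, E=false} (B, C, D) contributes 0 new; branch {A=true, C=true} (B, D, E) contributes 0 new; branch {A=true, C=true} (B, D, E) contributes 0 new; branch {B=true, C=true} (A, D, E) contributes 4 new; branch {B=false, C=true} (A, D, E) contributes 4 new; branch {B=true, C=true} (A, D, E) contributes 0 new; branch {C=true, E=false} (A, B, D) contributes 0 new. Total: 24.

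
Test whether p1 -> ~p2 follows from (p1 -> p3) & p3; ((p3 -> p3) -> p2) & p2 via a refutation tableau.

No

Initial set: {T ((p1 -> p3) & p3); T (((p3 -> p3) -> p2) & p2); F (p1 -> ~p2)}.
T ((p1 -> p3) & p3): α-rule — add T (p1 -> p3), T p3.
T (((p3 -> p3) -> p2) & p2): α-rule — add T ((p3 -> p3) -> p2), T p2.
F (p1 -> ~p2): α-rule — add T p1, F ~p2.
T (p1 -> p3): β-rule — branch into F p1  //  T p3.
  branch 1 (add F p1):
    × closes — contains both p1 and ~p1.
  branch 2 (add T p3):
    T ((p3 -> p3) -> p2): β-rule — branch into F (p3 -> p3)  //  T p2.
      branch 2.1 (add F (p3 -> p3)):
        F (p3 -> p3): α-rule — add T p3, F p3.
        × closes — contains both p3 and ~p3.
      branch 2.2 (add T p2):
        ○ open, literals {p1=T, p2=T, p3=T}.
2 branches closed, 1 open.
An open branch gives a countermodel: p1=T, p2=T, p3=T (unmentioned atoms arbitrary); the premises hold there but the conclusion fails.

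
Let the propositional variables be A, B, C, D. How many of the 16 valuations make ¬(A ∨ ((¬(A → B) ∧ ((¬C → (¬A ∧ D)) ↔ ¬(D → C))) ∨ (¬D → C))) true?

Initial set: {¬(A ∨ ((¬(A → B) ∧ ((¬C → (¬A ∧ D)) ↔ ¬(D → C))) ∨ (¬D → C)))}.
¬(A ∨ ((¬(A → B) ∧ ((¬C → (¬A ∧ D)) ↔ ¬(D → C))) ∨ (¬D → C))): α-rule — add ¬A, ¬((¬(A → B) ∧ ((¬C → (¬A ∧ D)) ↔ ¬(D → C))) ∨ (¬D → C)).
¬((¬(A → B) ∧ ((¬C → (¬A ∧ D)) ↔ ¬(D → C))) ∨ (¬D → C)): α-rule — add ¬(¬(A → B) ∧ ((¬C → (¬A ∧ D)) ↔ ¬(D → C))), ¬(¬D → C).
¬(¬D → C): α-rule — add ¬D, ¬C.
¬(¬(A → B) ∧ ((¬C → (¬A ∧ D)) ↔ ¬(D → C))): β-rule — branch into ¬¬(A → B)  //  ¬((¬C → (¬A ∧ D)) ↔ ¬(D → C)).
  branch 1 (add ¬¬(A → B)):
    ¬¬(A → B): β-rule — branch into ¬A  //  B.
      branch 1.1 (add ¬A):
        ○ open, literals {A=false, C=false, D=false}.
      branch 1.2 (add B):
        ○ open, literals {A=false, B=true, C=false, D=false}.
  branch 2 (add ¬((¬C → (¬A ∧ D)) ↔ ¬(D → C))):
    ¬((¬C → (¬A ∧ D)) ↔ ¬(D → C)): β-rule — branch into (¬C → (¬A ∧ D)), ¬¬(D → C)  //  ¬(¬C → (¬A ∧ D)), ¬(D → C).
      branch 2.1 (add (¬C → (¬A ∧ D)), ¬¬(D → C)):
        (¬C → (¬A ∧ D)): β-rule — branch into ¬¬C  //  (¬A ∧ D).
          branch 2.1.1 (add ¬¬C):
            × closes — contains both C and ¬C.
          branch 2.1.2 (add (¬A ∧ D)):
            (¬A ∧ D): α-rule — add ¬A, D.
            × closes — contains both D and ¬D.
      branch 2.2 (add ¬(¬C → (¬A ∧ D)), ¬(D → C)):
        ¬(¬C → (¬A ∧ D)): α-rule — add ¬C, ¬(¬A ∧ D).
        ¬(D → C): α-rule — add D, ¬C.
        × closes — contains both D and ¬D.
3 branches closed, 2 open.
Each open branch fixes some atoms; the unmentioned ones are free. Counting distinct full assignments: branch {A=false, C=false, D=false} (B) contributes 2 new; branch {A=false, B=true, C=false, D=false} (none free) contributes 0 new. Total: 2.

2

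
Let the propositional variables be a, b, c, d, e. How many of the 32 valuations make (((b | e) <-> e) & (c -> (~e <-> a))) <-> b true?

Initial set: {((((b | e) <-> e) & (c -> (~e <-> a))) <-> b)}.
((((b | e) <-> e) & (c -> (~e <-> a))) <-> b): β-rule — branch into (((b | e) <-> e) & (c -> (~e <-> a))), b  //  ~(((b | e) <-> e) & (c -> (~e <-> a))), ~b.
  branch 1 (add (((b | e) <-> e) & (c -> (~e <-> a))), b):
    (((b | e) <-> e) & (c -> (~e <-> a))): α-rule — add ((b | e) <-> e), (c -> (~e <-> a)).
    ((b | e) <-> e): β-rule — branch into (b | e), e  //  ~(b | e), ~e.
      branch 1.1 (add (b | e), e):
        (c -> (~e <-> a)): β-rule — branch into ~c  //  (~e <-> a).
          branch 1.1.1 (add ~c):
            (b | e): β-rule — branch into b  //  e.
              branch 1.1.1.1 (add b):
                ○ open, literals {b=true, c=false, e=true}.
              branch 1.1.1.2 (add e):
                ○ open, literals {b=true, c=false, e=true}.
          branch 1.1.2 (add (~e <-> a)):
            (b | e): β-rule — branch into b  //  e.
              branch 1.1.2.1 (add b):
                (~e <-> a): β-rule — branch into ~e, a  //  ~~e, ~a.
                  branch 1.1.2.1.1 (add ~e, a):
                    × closes — contains both e and ~e.
                  branch 1.1.2.1.2 (add ~~e, ~a):
                    ○ open, literals {a=false, b=true, e=true}.
              branch 1.1.2.2 (add e):
                (~e <-> a): β-rule — branch into ~e, a  //  ~~e, ~a.
                  branch 1.1.2.2.1 (add ~e, a):
                    × closes — contains both e and ~e.
                  branch 1.1.2.2.2 (add ~~e, ~a):
                    ○ open, literals {a=false, b=true, e=true}.
      branch 1.2 (add ~(b | e), ~e):
        ~(b | e): α-rule — add ~b, ~e.
        × closes — contains both b and ~b.
  branch 2 (add ~(((b | e) <-> e) & (c -> (~e <-> a))), ~b):
    ~(((b | e) <-> e) & (c -> (~e <-> a))): β-rule — branch into ~((b | e) <-> e)  //  ~(c -> (~e <-> a)).
      branch 2.1 (add ~((b | e) <-> e)):
        ~((b | e) <-> e): β-rule — branch into (b | e), ~e  //  ~(b | e), e.
          branch 2.1.1 (add (b | e), ~e):
            (b | e): β-rule — branch into b  //  e.
              branch 2.1.1.1 (add b):
                × closes — contains both b and ~b.
              branch 2.1.1.2 (add e):
                × closes — contains both e and ~e.
          branch 2.1.2 (add ~(b | e), e):
            ~(b | e): α-rule — add ~b, ~e.
            × closes — contains both e and ~e.
      branch 2.2 (add ~(c -> (~e <-> a))):
        ~(c -> (~e <-> a)): α-rule — add c, ~(~e <-> a).
        ~(~e <-> a): β-rule — branch into ~e, ~a  //  ~~e, a.
          branch 2.2.1 (add ~e, ~a):
            ○ open, literals {a=false, b=false, c=true, e=false}.
          branch 2.2.2 (add ~~e, a):
            ○ open, literals {a=true, b=false, c=true, e=true}.
6 branches closed, 6 open.
Each open branch fixes some atoms; the unmentioned ones are free. Counting distinct full assignments: branch {b=true, c=false, e=true} (a, d) contributes 4 new; branch {b=true, c=false, e=true} (a, d) contributes 0 new; branch {a=false, b=true, e=true} (c, d) contributes 2 new; branch {a=false, b=true, e=true} (c, d) contributes 0 new; branch {a=false, b=false, c=true, e=false} (d) contributes 2 new; branch {a=true, b=false, c=true, e=true} (d) contributes 2 new. Total: 10.

10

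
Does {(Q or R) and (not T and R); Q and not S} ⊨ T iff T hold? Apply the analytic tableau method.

Initial set: {((Q or R) and (not T and R)); (Q and not S); not (T iff T)}.
((Q or R) and (not T and R)): α-rule — add (Q or R), (not T and R).
(Q and not S): α-rule — add Q, not S.
(not T and R): α-rule — add not T, R.
not (T iff T): β-rule — branch into T, not T  //  not T, T.
  branch 1 (add T, not T):
    × closes — contains both T and not T.
  branch 2 (add not T, T):
    × closes — contains both T and not T.
All 2 branches close.
Every branch closed, so the premises entail the conclusion.

Yes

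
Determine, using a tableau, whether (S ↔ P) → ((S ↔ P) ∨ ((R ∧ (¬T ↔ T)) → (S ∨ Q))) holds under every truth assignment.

Assume the negation and expand:
Initial set: {¬((S ↔ P) → ((S ↔ P) ∨ ((R ∧ (¬T ↔ T)) → (S ∨ Q))))}.
¬((S ↔ P) → ((S ↔ P) ∨ ((R ∧ (¬T ↔ T)) → (S ∨ Q)))): α-rule — add (S ↔ P), ¬((S ↔ P) ∨ ((R ∧ (¬T ↔ T)) → (S ∨ Q))).
¬((S ↔ P) ∨ ((R ∧ (¬T ↔ T)) → (S ∨ Q))): α-rule — add ¬(S ↔ P), ¬((R ∧ (¬T ↔ T)) → (S ∨ Q)).
¬((R ∧ (¬T ↔ T)) → (S ∨ Q)): α-rule — add (R ∧ (¬T ↔ T)), ¬(S ∨ Q).
(R ∧ (¬T ↔ T)): α-rule — add R, (¬T ↔ T).
¬(S ∨ Q): α-rule — add ¬S, ¬Q.
(S ↔ P): β-rule — branch into S, P  //  ¬S, ¬P.
  branch 1 (add S, P):
    × closes — contains both S and ¬S.
  branch 2 (add ¬S, ¬P):
    ¬(S ↔ P): β-rule — branch into S, ¬P  //  ¬S, P.
      branch 2.1 (add S, ¬P):
        × closes — contains both S and ¬S.
      branch 2.2 (add ¬S, P):
        × closes — contains both P and ¬P.
All 3 branches close.
Every branch closed, so the negation is unsatisfiable and the formula is valid.

Valid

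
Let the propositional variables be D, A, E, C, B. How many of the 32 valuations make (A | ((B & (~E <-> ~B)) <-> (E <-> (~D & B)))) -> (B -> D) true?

Initial set: {T ((A | ((B & (~E <-> ~B)) <-> (E <-> (~D & B)))) -> (B -> D))}.
T ((A | ((B & (~E <-> ~B)) <-> (E <-> (~D & B)))) -> (B -> D)): β-rule — branch into F (A | ((B & (~E <-> ~B)) <-> (E <-> (~D & B))))  //  T (B -> D).
  branch 1 (add F (A | ((B & (~E <-> ~B)) <-> (E <-> (~D & B))))):
    F (A | ((B & (~E <-> ~B)) <-> (E <-> (~D & B)))): α-rule — add F A, F ((B & (~E <-> ~B)) <-> (E <-> (~D & B))).
    F ((B & (~E <-> ~B)) <-> (E <-> (~D & B))): β-rule — branch into T (B & (~E <-> ~B)), F (E <-> (~D & B))  //  F (B & (~E <-> ~B)), T (E <-> (~D & B)).
      branch 1.1 (add T (B & (~E <-> ~B)), F (E <-> (~D & B))):
        T (B & (~E <-> ~B)): α-rule — add T B, T (~E <-> ~B).
        F (E <-> (~D & B)): β-rule — branch into T E, F (~D & B)  //  F E, T (~D & B).
          branch 1.1.1 (add T E, F (~D & B)):
            T (~E <-> ~B): β-rule — branch into T ~E, T ~B  //  F ~E, F ~B.
              branch 1.1.1.1 (add T ~E, T ~B):
                × closes — contains both E and ~E.
              branch 1.1.1.2 (add F ~E, F ~B):
                F (~D & B): β-rule — branch into F ~D  //  F B.
                  branch 1.1.1.2.1 (add F ~D):
                    ○ open, literals {A=false, B=true, D=true, E=true}.
                  branch 1.1.1.2.2 (add F B):
                    × closes — contains both B and ~B.
          branch 1.1.2 (add F E, T (~D & B)):
            T (~D & B): α-rule — add T ~D, T B.
            T (~E <-> ~B): β-rule — branch into T ~E, T ~B  //  F ~E, F ~B.
              branch 1.1.2.1 (add T ~E, T ~B):
                × closes — contains both B and ~B.
              branch 1.1.2.2 (add F ~E, F ~B):
                × closes — contains both E and ~E.
      branch 1.2 (add F (B & (~E <-> ~B)), T (E <-> (~D & B))):
        F (B & (~E <-> ~B)): β-rule — branch into F B  //  F (~E <-> ~B).
          branch 1.2.1 (add F B):
            T (E <-> (~D & B)): β-rule — branch into T E, T (~D & B)  //  F E, F (~D & B).
              branch 1.2.1.1 (add T E, T (~D & B)):
                T (~D & B): α-rule — add T ~D, T B.
                × closes — contains both B and ~B.
              branch 1.2.1.2 (add F E, F (~D & B)):
                F (~D & B): β-rule — branch into F ~D  //  F B.
                  branch 1.2.1.2.1 (add F ~D):
                    ○ open, literals {A=false, B=false, D=true, E=false}.
                  branch 1.2.1.2.2 (add F B):
                    ○ open, literals {A=false, B=false, E=false}.
          branch 1.2.2 (add F (~E <-> ~B)):
            T (E <-> (~D & B)): β-rule — branch into T E, T (~D & B)  //  F E, F (~D & B).
              branch 1.2.2.1 (add T E, T (~D & B)):
                T (~D & B): α-rule — add T ~D, T B.
                F (~E <-> ~B): β-rule — branch into T ~E, F ~B  //  F ~E, T ~B.
                  branch 1.2.2.1.1 (add T ~E, F ~B):
                    × closes — contains both E and ~E.
                  branch 1.2.2.1.2 (add F ~E, T ~B):
                    × closes — contains both B and ~B.
              branch 1.2.2.2 (add F E, F (~D & B)):
                F (~E <-> ~B): β-rule — branch into T ~E, F ~B  //  F ~E, T ~B.
                  branch 1.2.2.2.1 (add T ~E, F ~B):
                    F (~D & B): β-rule — branch into F ~D  //  F B.
                      branch 1.2.2.2.1.1 (add F ~D):
                        ○ open, literals {A=false, B=true, D=true, E=false}.
                      branch 1.2.2.2.1.2 (add F B):
                        × closes — contains both B and ~B.
                  branch 1.2.2.2.2 (add F ~E, T ~B):
                    × closes — contains both E and ~E.
  branch 2 (add T (B -> D)):
    T (B -> D): β-rule — branch into F B  //  T D.
      branch 2.1 (add F B):
        ○ open, literals {B=false}.
      branch 2.2 (add T D):
        ○ open, literals {D=true}.
9 branches closed, 6 open.
Each open branch fixes some atoms; the unmentioned ones are free. Counting distinct full assignments: branch {A=false, B=true, D=true, E=true} (C) contributes 2 new; branch {A=false, B=false, D=true, E=false} (C) contributes 2 new; branch {A=false, B=false, E=false} (D, C) contributes 2 new; branch {A=false, B=true, D=true, E=false} (C) contributes 2 new; branch {B=false} (D, A, E, C) contributes 12 new; branch {D=true} (A, E, C, B) contributes 4 new. Total: 24.

24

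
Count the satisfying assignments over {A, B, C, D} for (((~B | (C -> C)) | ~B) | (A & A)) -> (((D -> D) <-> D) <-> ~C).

8

Initial set: {((((~B | (C -> C)) | ~B) | (A & A)) -> (((D -> D) <-> D) <-> ~C))}.
((((~B | (C -> C)) | ~B) | (A & A)) -> (((D -> D) <-> D) <-> ~C)): β-rule — branch into ~(((~B | (C -> C)) | ~B) | (A & A))  //  (((D -> D) <-> D) <-> ~C).
  branch 1 (add ~(((~B | (C -> C)) | ~B) | (A & A))):
    ~(((~B | (C -> C)) | ~B) | (A & A)): α-rule — add ~((~B | (C -> C)) | ~B), ~(A & A).
    ~((~B | (C -> C)) | ~B): α-rule — add ~(~B | (C -> C)), ~~B.
    ~(~B | (C -> C)): α-rule — add ~~B, ~(C -> C).
    ~(C -> C): α-rule — add C, ~C.
    × closes — contains both C and ~C.
  branch 2 (add (((D -> D) <-> D) <-> ~C)):
    (((D -> D) <-> D) <-> ~C): β-rule — branch into ((D -> D) <-> D), ~C  //  ~((D -> D) <-> D), ~~C.
      branch 2.1 (add ((D -> D) <-> D), ~C):
        ((D -> D) <-> D): β-rule — branch into (D -> D), D  //  ~(D -> D), ~D.
          branch 2.1.1 (add (D -> D), D):
            (D -> D): β-rule — branch into ~D  //  D.
              branch 2.1.1.1 (add ~D):
                × closes — contains both D and ~D.
              branch 2.1.1.2 (add D):
                ○ open, literals {C=0, D=1}.
          branch 2.1.2 (add ~(D -> D), ~D):
            ~(D -> D): α-rule — add D, ~D.
            × closes — contains both D and ~D.
      branch 2.2 (add ~((D -> D) <-> D), ~~C):
        ~((D -> D) <-> D): β-rule — branch into (D -> D), ~D  //  ~(D -> D), D.
          branch 2.2.1 (add (D -> D), ~D):
            (D -> D): β-rule — branch into ~D  //  D.
              branch 2.2.1.1 (add ~D):
                ○ open, literals {C=1, D=0}.
              branch 2.2.1.2 (add D):
                × closes — contains both D and ~D.
          branch 2.2.2 (add ~(D -> D), D):
            ~(D -> D): α-rule — add D, ~D.
            × closes — contains both D and ~D.
5 branches closed, 2 open.
Each open branch fixes some atoms; the unmentioned ones are free. Counting distinct full assignments: branch {C=0, D=1} (A, B) contributes 4 new; branch {C=1, D=0} (A, B) contributes 4 new. Total: 8.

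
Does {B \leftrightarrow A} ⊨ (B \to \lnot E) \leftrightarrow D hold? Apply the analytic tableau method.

No

Initial set: {(B \leftrightarrow A); \lnot ((B \to \lnot E) \leftrightarrow D)}.
(B \leftrightarrow A): β-rule — branch into B, A  //  \lnot B, \lnot A.
  branch 1 (add B, A):
    \lnot ((B \to \lnot E) \leftrightarrow D): β-rule — branch into (B \to \lnot E), \lnot D  //  \lnot (B \to \lnot E), D.
      branch 1.1 (add (B \to \lnot E), \lnot D):
        (B \to \lnot E): β-rule — branch into \lnot B  //  \lnot E.
          branch 1.1.1 (add \lnot B):
            × closes — contains both B and \lnot B.
          branch 1.1.2 (add \lnot E):
            ○ open, literals {A=1, B=1, D=0, E=0}.
      branch 1.2 (add \lnot (B \to \lnot E), D):
        \lnot (B \to \lnot E): α-rule — add B, \lnot \lnot E.
        ○ open, literals {A=1, B=1, D=1, E=1}.
  branch 2 (add \lnot B, \lnot A):
    \lnot ((B \to \lnot E) \leftrightarrow D): β-rule — branch into (B \to \lnot E), \lnot D  //  \lnot (B \to \lnot E), D.
      branch 2.1 (add (B \to \lnot E), \lnot D):
        (B \to \lnot E): β-rule — branch into \lnot B  //  \lnot E.
          branch 2.1.1 (add \lnot B):
            ○ open, literals {A=0, B=0, D=0}.
          branch 2.1.2 (add \lnot E):
            ○ open, literals {A=0, B=0, D=0, E=0}.
      branch 2.2 (add \lnot (B \to \lnot E), D):
        \lnot (B \to \lnot E): α-rule — add B, \lnot \lnot E.
        × closes — contains both B and \lnot B.
2 branches closed, 4 open.
An open branch gives a countermodel: A=1, B=1, D=0, E=0 (unmentioned atoms arbitrary); the premises hold there but the conclusion fails.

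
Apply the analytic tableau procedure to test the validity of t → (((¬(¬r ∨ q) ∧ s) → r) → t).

Valid

Assume the negation and expand:
Initial set: {F (t → (((¬(¬r ∨ q) ∧ s) → r) → t))}.
F (t → (((¬(¬r ∨ q) ∧ s) → r) → t)): α-rule — add T t, F (((¬(¬r ∨ q) ∧ s) → r) → t).
F (((¬(¬r ∨ q) ∧ s) → r) → t): α-rule — add T ((¬(¬r ∨ q) ∧ s) → r), F t.
× closes — contains both t and ¬t.
All 1 branch closes.
Every branch closed, so the negation is unsatisfiable and the formula is valid.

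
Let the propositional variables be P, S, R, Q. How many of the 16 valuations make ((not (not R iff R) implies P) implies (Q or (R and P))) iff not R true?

Initial set: {(((not (not R iff R) implies P) implies (Q or (R and P))) iff not R)}.
(((not (not R iff R) implies P) implies (Q or (R and P))) iff not R): β-rule — branch into ((not (not R iff R) implies P) implies (Q or (R and P))), not R  //  not ((not (not R iff R) implies P) implies (Q or (R and P))), not not R.
  branch 1 (add ((not (not R iff R) implies P) implies (Q or (R and P))), not R):
    ((not (not R iff R) implies P) implies (Q or (R and P))): β-rule — branch into not (not (not R iff R) implies P)  //  (Q or (R and P)).
      branch 1.1 (add not (not (not R iff R) implies P)):
        not (not (not R iff R) implies P): α-rule — add not (not R iff R), not P.
        not (not R iff R): β-rule — branch into not R, not R  //  not not R, R.
          branch 1.1.1 (add not R, not R):
            ○ open, literals {P=0, R=0}.
          branch 1.1.2 (add not not R, R):
            × closes — contains both R and not R.
      branch 1.2 (add (Q or (R and P))):
        (Q or (R and P)): β-rule — branch into Q  //  (R and P).
          branch 1.2.1 (add Q):
            ○ open, literals {Q=1, R=0}.
          branch 1.2.2 (add (R and P)):
            (R and P): α-rule — add R, P.
            × closes — contains both R and not R.
  branch 2 (add not ((not (not R iff R) implies P) implies (Q or (R and P))), not not R):
    not ((not (not R iff R) implies P) implies (Q or (R and P))): α-rule — add (not (not R iff R) implies P), not (Q or (R and P)).
    not (Q or (R and P)): α-rule — add not Q, not (R and P).
    (not (not R iff R) implies P): β-rule — branch into not not (not R iff R)  //  P.
      branch 2.1 (add not not (not R iff R)):
        not (R and P): β-rule — branch into not R  //  not P.
          branch 2.1.1 (add not R):
            × closes — contains both R and not R.
          branch 2.1.2 (add not P):
            not not (not R iff R): β-rule — branch into not R, R  //  not not R, not R.
              branch 2.1.2.1 (add not R, R):
                × closes — contains both R and not R.
              branch 2.1.2.2 (add not not R, not R):
                × closes — contains both R and not R.
      branch 2.2 (add P):
        not (R and P): β-rule — branch into not R  //  not P.
          branch 2.2.1 (add not R):
            × closes — contains both R and not R.
          branch 2.2.2 (add not P):
            × closes — contains both P and not P.
7 branches closed, 2 open.
Each open branch fixes some atoms; the unmentioned ones are free. Counting distinct full assignments: branch {P=0, R=0} (S, Q) contributes 4 new; branch {Q=1, R=0} (P, S) contributes 2 new. Total: 6.

6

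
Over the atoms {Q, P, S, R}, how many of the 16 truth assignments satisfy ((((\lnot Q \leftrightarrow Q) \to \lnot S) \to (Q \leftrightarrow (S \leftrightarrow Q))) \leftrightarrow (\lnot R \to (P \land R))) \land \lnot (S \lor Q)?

Initial set: {T (((((\lnot Q \leftrightarrow Q) \to \lnot S) \to (Q \leftrightarrow (S \leftrightarrow Q))) \leftrightarrow (\lnot R \to (P \land R))) \land \lnot (S \lor Q))}.
T (((((\lnot Q \leftrightarrow Q) \to \lnot S) \to (Q \leftrightarrow (S \leftrightarrow Q))) \leftrightarrow (\lnot R \to (P \land R))) \land \lnot (S \lor Q)): α-rule — add T ((((\lnot Q \leftrightarrow Q) \to \lnot S) \to (Q \leftrightarrow (S \leftrightarrow Q))) \leftrightarrow (\lnot R \to (P \land R))), T \lnot (S \lor Q).
T \lnot (S \lor Q): α-rule — add F S, F Q.
T ((((\lnot Q \leftrightarrow Q) \to \lnot S) \to (Q \leftrightarrow (S \leftrightarrow Q))) \leftrightarrow (\lnot R \to (P \land R))): β-rule — branch into T (((\lnot Q \leftrightarrow Q) \to \lnot S) \to (Q \leftrightarrow (S \leftrightarrow Q))), T (\lnot R \to (P \land R))  //  F (((\lnot Q \leftrightarrow Q) \to \lnot S) \to (Q \leftrightarrow (S \leftrightarrow Q))), F (\lnot R \to (P \land R)).
  branch 1 (add T (((\lnot Q \leftrightarrow Q) \to \lnot S) \to (Q \leftrightarrow (S \leftrightarrow Q))), T (\lnot R \to (P \land R))):
    T (((\lnot Q \leftrightarrow Q) \to \lnot S) \to (Q \leftrightarrow (S \leftrightarrow Q))): β-rule — branch into F ((\lnot Q \leftrightarrow Q) \to \lnot S)  //  T (Q \leftrightarrow (S \leftrightarrow Q)).
      branch 1.1 (add F ((\lnot Q \leftrightarrow Q) \to \lnot S)):
        F ((\lnot Q \leftrightarrow Q) \to \lnot S): α-rule — add T (\lnot Q \leftrightarrow Q), F \lnot S.
        × closes — contains both S and \lnot S.
      branch 1.2 (add T (Q \leftrightarrow (S \leftrightarrow Q))):
        T (\lnot R \to (P \land R)): β-rule — branch into F \lnot R  //  T (P \land R).
          branch 1.2.1 (add F \lnot R):
            T (Q \leftrightarrow (S \leftrightarrow Q)): β-rule — branch into T Q, T (S \leftrightarrow Q)  //  F Q, F (S \leftrightarrow Q).
              branch 1.2.1.1 (add T Q, T (S \leftrightarrow Q)):
                × closes — contains both Q and \lnot Q.
              branch 1.2.1.2 (add F Q, F (S \leftrightarrow Q)):
                F (S \leftrightarrow Q): β-rule — branch into T S, F Q  //  F S, T Q.
                  branch 1.2.1.2.1 (add T S, F Q):
                    × closes — contains both S and \lnot S.
                  branch 1.2.1.2.2 (add F S, T Q):
                    × closes — contains both Q and \lnot Q.
          branch 1.2.2 (add T (P \land R)):
            T (P \land R): α-rule — add T P, T R.
            T (Q \leftrightarrow (S \leftrightarrow Q)): β-rule — branch into T Q, T (S \leftrightarrow Q)  //  F Q, F (S \leftrightarrow Q).
              branch 1.2.2.1 (add T Q, T (S \leftrightarrow Q)):
                × closes — contains both Q and \lnot Q.
              branch 1.2.2.2 (add F Q, F (S \leftrightarrow Q)):
                F (S \leftrightarrow Q): β-rule — branch into T S, F Q  //  F S, T Q.
                  branch 1.2.2.2.1 (add T S, F Q):
                    × closes — contains both S and \lnot S.
                  branch 1.2.2.2.2 (add F S, T Q):
                    × closes — contains both Q and \lnot Q.
  branch 2 (add F (((\lnot Q \leftrightarrow Q) \to \lnot S) \to (Q \leftrightarrow (S \leftrightarrow Q))), F (\lnot R \to (P \land R))):
    F (((\lnot Q \leftrightarrow Q) \to \lnot S) \to (Q \leftrightarrow (S \leftrightarrow Q))): α-rule — add T ((\lnot Q \leftrightarrow Q) \to \lnot S), F (Q \leftrightarrow (S \leftrightarrow Q)).
    F (\lnot R \to (P \land R)): α-rule — add T \lnot R, F (P \land R).
    T ((\lnot Q \leftrightarrow Q) \to \lnot S): β-rule — branch into F (\lnot Q \leftrightarrow Q)  //  T \lnot S.
      branch 2.1 (add F (\lnot Q \leftrightarrow Q)):
        F (Q \leftrightarrow (S \leftrightarrow Q)): β-rule — branch into T Q, F (S \leftrightarrow Q)  //  F Q, T (S \leftrightarrow Q).
          branch 2.1.1 (add T Q, F (S \leftrightarrow Q)):
            × closes — contains both Q and \lnot Q.
          branch 2.1.2 (add F Q, T (S \leftrightarrow Q)):
            F (P \land R): β-rule — branch into F P  //  F R.
              branch 2.1.2.1 (add F P):
                F (\lnot Q \leftrightarrow Q): β-rule — branch into T \lnot Q, F Q  //  F \lnot Q, T Q.
                  branch 2.1.2.1.1 (add T \lnot Q, F Q):
                    T (S \leftrightarrow Q): β-rule — branch into T S, T Q  //  F S, F Q.
                      branch 2.1.2.1.1.1 (add T S, T Q):
                        × closes — contains both S and \lnot S.
                      branch 2.1.2.1.1.2 (add F S, F Q):
                        ○ open, literals {P=false, Q=false, R=false, S=false}.
                  branch 2.1.2.1.2 (add F \lnot Q, T Q):
                    × closes — contains both Q and \lnot Q.
              branch 2.1.2.2 (add F R):
                F (\lnot Q \leftrightarrow Q): β-rule — branch into T \lnot Q, F Q  //  F \lnot Q, T Q.
                  branch 2.1.2.2.1 (add T \lnot Q, F Q):
                    T (S \leftrightarrow Q): β-rule — branch into T S, T Q  //  F S, F Q.
                      branch 2.1.2.2.1.1 (add T S, T Q):
                        × closes — contains both S and \lnot S.
                      branch 2.1.2.2.1.2 (add F S, F Q):
                        ○ open, literals {Q=false, R=false, S=false}.
                  branch 2.1.2.2.2 (add F \lnot Q, T Q):
                    × closes — contains both Q and \lnot Q.
      branch 2.2 (add T \lnot S):
        F (Q \leftrightarrow (S \leftrightarrow Q)): β-rule — branch into T Q, F (S \leftrightarrow Q)  //  F Q, T (S \leftrightarrow Q).
          branch 2.2.1 (add T Q, F (S \leftrightarrow Q)):
            × closes — contains both Q and \lnot Q.
          branch 2.2.2 (add F Q, T (S \leftrightarrow Q)):
            F (P \land R): β-rule — branch into F P  //  F R.
              branch 2.2.2.1 (add F P):
                T (S \leftrightarrow Q): β-rule — branch into T S, T Q  //  F S, F Q.
                  branch 2.2.2.1.1 (add T S, T Q):
                    × closes — contains both S and \lnot S.
                  branch 2.2.2.1.2 (add F S, F Q):
                    ○ open, literals {P=false, Q=false, R=false, S=false}.
              branch 2.2.2.2 (add F R):
                T (S \leftrightarrow Q): β-rule — branch into T S, T Q  //  F S, F Q.
                  branch 2.2.2.2.1 (add T S, T Q):
                    × closes — contains both S and \lnot S.
                  branch 2.2.2.2.2 (add F S, F Q):
                    ○ open, literals {Q=false, R=false, S=false}.
15 branches closed, 4 open.
Each open branch fixes some atoms; the unmentioned ones are free. Counting distinct full assignments: branch {P=false, Q=false, R=false, S=false} (none free) contributes 1 new; branch {Q=false, R=false, S=false} (P) contributes 1 new; branch {P=false, Q=false, R=false, S=false} (none free) contributes 0 new; branch {Q=false, R=false, S=false} (P) contributes 0 new. Total: 2.

2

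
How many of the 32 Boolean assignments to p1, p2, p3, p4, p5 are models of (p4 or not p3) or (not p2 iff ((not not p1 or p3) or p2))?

28

Initial set: {((p4 or not p3) or (not p2 iff ((not not p1 or p3) or p2)))}.
((p4 or not p3) or (not p2 iff ((not not p1 or p3) or p2))): β-rule — branch into (p4 or not p3)  //  (not p2 iff ((not not p1 or p3) or p2)).
  branch 1 (add (p4 or not p3)):
    (p4 or not p3): β-rule — branch into p4  //  not p3.
      branch 1.1 (add p4):
        ○ open, literals {p4=true}.
      branch 1.2 (add not p3):
        ○ open, literals {p3=false}.
  branch 2 (add (not p2 iff ((not not p1 or p3) or p2))):
    (not p2 iff ((not not p1 or p3) or p2)): β-rule — branch into not p2, ((not not p1 or p3) or p2)  //  not not p2, not ((not not p1 or p3) or p2).
      branch 2.1 (add not p2, ((not not p1 or p3) or p2)):
        ((not not p1 or p3) or p2): β-rule — branch into (not not p1 or p3)  //  p2.
          branch 2.1.1 (add (not not p1 or p3)):
            (not not p1 or p3): β-rule — branch into not not p1  //  p3.
              branch 2.1.1.1 (add not not p1):
                not not p1: drop double negation, giving p1.
                ○ open, literals {p1=true, p2=false}.
              branch 2.1.1.2 (add p3):
                ○ open, literals {p2=false, p3=true}.
          branch 2.1.2 (add p2):
            × closes — contains both p2 and not p2.
      branch 2.2 (add not not p2, not ((not not p1 or p3) or p2)):
        not ((not not p1 or p3) or p2): α-rule — add not (not not p1 or p3), not p2.
        × closes — contains both p2 and not p2.
2 branches closed, 4 open.
Each open branch fixes some atoms; the unmentioned ones are free. Counting distinct full assignments: branch {p4=true} (p1, p2, p3, p5) contributes 16 new; branch {p3=false} (p1, p2, p4, p5) contributes 8 new; branch {p1=true, p2=false} (p3, p4, p5) contributes 2 new; branch {p2=false, p3=true} (p1, p4, p5) contributes 2 new. Total: 28.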